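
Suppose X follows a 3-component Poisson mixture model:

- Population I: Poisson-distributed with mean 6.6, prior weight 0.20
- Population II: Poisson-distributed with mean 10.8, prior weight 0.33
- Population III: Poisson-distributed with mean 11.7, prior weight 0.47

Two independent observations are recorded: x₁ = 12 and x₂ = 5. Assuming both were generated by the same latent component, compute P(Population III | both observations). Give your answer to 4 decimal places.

Apply Bayes' rule: the posterior for each component is proportional to its prior times its likelihood at x.
Since both observations come from the same component, the likelihood for component k is f_k(x₁)·f_k(x₂).
  L_I = [0.019402] × [0.141969] = 0.00275449
  L_II = [0.107243] × [0.024978] = 0.0026787
  L_III = [0.113933] × [0.0151531] = 0.00172644
Multiply by the mixture weights:
  π_I·L_I = 0.20 × 0.00275449 = 0.000550898
  π_II·L_II = 0.33 × 0.0026787 = 0.000883973
  π_III·L_III = 0.47 × 0.00172644 = 0.000811425
Normaliser: 0.000550898 + 0.000883973 + 0.000811425 = 0.0022463
P(Population III | x) = 0.000811425 / 0.0022463 ≈ 0.3612

0.3612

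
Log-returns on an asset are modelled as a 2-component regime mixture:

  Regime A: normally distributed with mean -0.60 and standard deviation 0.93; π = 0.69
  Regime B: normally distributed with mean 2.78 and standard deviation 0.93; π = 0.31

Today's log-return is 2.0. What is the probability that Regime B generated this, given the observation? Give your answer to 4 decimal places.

0.9403

P(component k | x) = w_k·f_k(x) / marginal(x), where marginal(x) = Σ_j w_j·f_j(x).
Normal densities:
  L_A = 0.00861428
  L_B = 0.301772
Prior × likelihood for each component:
  w_A·L_A = 0.69 × 0.00861428 = 0.00594385
  w_B·L_B = 0.31 × 0.301772 = 0.0935492
Marginal: 0.00594385 + 0.0935492 = 0.0994931
P(Regime B | 2.0) ≈ 0.9403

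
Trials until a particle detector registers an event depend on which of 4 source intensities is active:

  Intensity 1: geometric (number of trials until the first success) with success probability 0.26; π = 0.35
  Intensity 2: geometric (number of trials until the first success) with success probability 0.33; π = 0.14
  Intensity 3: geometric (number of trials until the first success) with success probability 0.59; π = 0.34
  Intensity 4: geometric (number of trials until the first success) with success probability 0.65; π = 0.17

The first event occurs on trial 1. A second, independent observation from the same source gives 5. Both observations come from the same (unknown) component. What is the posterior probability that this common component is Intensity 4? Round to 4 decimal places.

By Bayes' theorem, P(k | x) = π_k f_k(x) / Σ_j π_j f_j(x).
Since both observations come from the same component, the likelihood for component k is f_k(x₁)·f_k(x₂).
  p_1 = [0.26] × [0.0779651] = 0.0202709
  p_2 = [0.33] × [0.0664987] = 0.0219446
  p_3 = [0.59] × [0.016672] = 0.00983647
  p_4 = [0.65] × [0.00975406] = 0.00634014
Prior × likelihood for each component:
  π_1·p_1 = 0.35 × 0.0202709 = 0.00709482
  π_2·p_2 = 0.14 × 0.0219446 = 0.00307224
  π_3·p_3 = 0.34 × 0.00983647 = 0.0033444
  π_4·p_4 = 0.17 × 0.00634014 = 0.00107782
Evidence: 0.00709482 + 0.00307224 + 0.0033444 + 0.00107782 = 0.0145893
P(Intensity 4 | data) ≈ 0.0739

0.0739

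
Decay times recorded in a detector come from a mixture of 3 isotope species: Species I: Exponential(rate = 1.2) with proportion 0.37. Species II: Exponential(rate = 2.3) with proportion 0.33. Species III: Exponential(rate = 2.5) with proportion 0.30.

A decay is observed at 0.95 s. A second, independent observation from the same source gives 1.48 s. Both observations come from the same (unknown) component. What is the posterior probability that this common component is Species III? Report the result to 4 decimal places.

By Bayes' theorem, P(k | x) = π_k f_k(x) / Σ_j π_j f_j(x).
Since both observations come from the same component, the likelihood for component k is f_k(x₁)·f_k(x₂).
  p_I = [0.383783] × [0.203177] = 0.0779758
  p_II = [0.258699] × [0.0764521] = 0.0197781
  p_III = [0.232536] × [0.0618088] = 0.0143728
Weight by the priors:
  π_I·p_I = 0.37 × 0.0779758 = 0.028851
  π_II·p_II = 0.33 × 0.0197781 = 0.00652676
  π_III·p_III = 0.30 × 0.0143728 = 0.00431184
Sum: 0.028851 + 0.00652676 + 0.00431184 = 0.0396896
P(Species III | data) = 0.00431184 / 0.0396896 ≈ 0.1086

0.1086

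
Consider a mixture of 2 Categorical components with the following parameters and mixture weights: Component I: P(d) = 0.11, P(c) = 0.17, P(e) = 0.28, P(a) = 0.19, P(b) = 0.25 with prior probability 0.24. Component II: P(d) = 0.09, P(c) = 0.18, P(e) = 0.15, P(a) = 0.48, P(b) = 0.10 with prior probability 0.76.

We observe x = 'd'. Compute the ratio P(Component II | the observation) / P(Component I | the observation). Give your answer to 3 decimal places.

The posterior odds equal the prior odds times the likelihood ratio: (P(Z=i)/P(Z=j))·(f_i(x)/f_j(x)).
Evaluate each component's likelihood at the observed value:
  L_I = 0.11
  L_II = 0.09
Posterior odds = (P(Z=II)·L_II) / (P(Z=I)·L_I) = (0.76·0.09) / (0.24·0.11) = 0.0684 / 0.0264 ≈ 2.591

2.591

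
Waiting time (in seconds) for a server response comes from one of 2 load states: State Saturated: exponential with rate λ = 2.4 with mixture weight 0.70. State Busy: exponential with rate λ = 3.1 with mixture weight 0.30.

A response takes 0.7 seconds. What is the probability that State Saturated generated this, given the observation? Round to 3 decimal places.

0.747

Apply Bayes' rule: the posterior for each component is proportional to its prior times its likelihood at x.
Exponential densities:
  p_Saturated = 2.4·e^(−2.4·0.7) = 2.4·e^(−1.6800) = 0.447298
  p_Busy = 3.1·e^(−3.1·0.7) = 3.1·e^(−2.1700) = 0.353951
Weight by the priors:
  w_Saturated·p_Saturated = 0.70 × 0.447298 = 0.313108
  w_Busy·p_Busy = 0.30 × 0.353951 = 0.106185
Denominator: 0.313108 + 0.106185 = 0.419293
P(State Saturated | 0.7 seconds) = 0.313108 / 0.419293 ≈ 0.747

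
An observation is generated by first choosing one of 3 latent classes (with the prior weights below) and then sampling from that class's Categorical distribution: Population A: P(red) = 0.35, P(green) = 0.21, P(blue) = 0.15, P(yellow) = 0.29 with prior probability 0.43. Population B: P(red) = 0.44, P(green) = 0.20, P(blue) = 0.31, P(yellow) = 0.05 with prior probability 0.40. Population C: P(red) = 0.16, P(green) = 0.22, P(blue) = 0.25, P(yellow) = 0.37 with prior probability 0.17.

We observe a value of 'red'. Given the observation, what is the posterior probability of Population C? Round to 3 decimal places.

Apply Bayes' rule: the posterior for each component is proportional to its prior times its likelihood at x.
Evaluate each component's likelihood at the observed value:
  L_A = P(red | comp) = 0.35
  L_B = P(red | comp) = 0.44
  L_C = P(red | comp) = 0.16
Unnormalised posteriors:
  w_A·L_A = 0.43 × 0.35 = 0.1505
  w_B·L_B = 0.40 × 0.44 = 0.176
  w_C·L_C = 0.17 × 0.16 = 0.0272
Marginal: 0.1505 + 0.176 + 0.0272 = 0.3537
P(Population C | the observation) = 0.0272 / 0.3537 ≈ 0.077

0.077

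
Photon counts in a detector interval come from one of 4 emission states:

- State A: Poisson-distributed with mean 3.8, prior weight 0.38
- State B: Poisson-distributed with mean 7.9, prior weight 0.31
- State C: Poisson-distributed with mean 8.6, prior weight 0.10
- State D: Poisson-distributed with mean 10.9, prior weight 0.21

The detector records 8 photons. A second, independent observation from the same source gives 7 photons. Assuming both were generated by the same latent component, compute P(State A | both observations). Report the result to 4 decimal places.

Posterior ∝ prior × likelihood, so P(k | x) ∝ w_k f_k(x); normalise over all components.
Since both observations come from the same component, the likelihood for component k is f_k(x₁)·f_k(x₂).
  f_A = [e^(−3.8)·3.8^8/8! = 0.0241229] × [0.050785] = 0.00122508
  f_B = [e^(−7.9)·7.9^8/8! = 0.139499] × [0.141264] = 0.0197062
  f_C = [e^(−8.6)·8.6^8/8! = 0.136626] × [0.127094] = 0.0173644
  f_D = [e^(−10.9)·10.9^8/8! = 0.0912182] × [0.0669492] = 0.00610698
Unnormalised posteriors:
  w_A·f_A = 0.38 × 0.00122508 = 0.000465531
  w_B·f_B = 0.31 × 0.0197062 = 0.00610892
  w_C·f_C = 0.10 × 0.0173644 = 0.00173644
  w_D·f_D = 0.21 × 0.00610698 = 0.00128247
Denominator: 0.000465531 + 0.00610892 + 0.00173644 + 0.00128247 = 0.00959336
P(State A | data) ≈ 0.0485

0.0485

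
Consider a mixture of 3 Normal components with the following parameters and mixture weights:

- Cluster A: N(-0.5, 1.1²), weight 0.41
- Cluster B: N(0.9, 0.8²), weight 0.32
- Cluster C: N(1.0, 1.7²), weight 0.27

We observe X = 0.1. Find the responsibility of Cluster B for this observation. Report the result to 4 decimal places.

0.3457

The responsibility of component k is P(Z=k) f_k(x) divided by Σ_j P(Z=j) f_j(x).
Component likelihoods at x = 0.1:
  p_A = (1/(1.1·√(2π)))·exp(−(0.1−-0.5)²/(2·1.1²)) = 0.362675·exp(-0.14876) = 0.312544
  p_B = (1/(0.8·√(2π)))·exp(−(0.1−0.9)²/(2·0.8²)) = 0.498678·exp(-0.50000) = 0.302463
  p_C = (1/(1.7·√(2π)))·exp(−(0.1−1.0)²/(2·1.7²)) = 0.234672·exp(-0.14014) = 0.203986
Unnormalised posteriors:
  P(Z=A)·p_A = 0.41 × 0.312544 = 0.128143
  P(Z=B)·p_B = 0.32 × 0.302463 = 0.0967883
  P(Z=C)·p_C = 0.27 × 0.203986 = 0.0550761
Sum: 0.128143 + 0.0967883 + 0.0550761 = 0.280008
Responsibility of Cluster B: 0.0967883 / 0.280008 ≈ 0.3457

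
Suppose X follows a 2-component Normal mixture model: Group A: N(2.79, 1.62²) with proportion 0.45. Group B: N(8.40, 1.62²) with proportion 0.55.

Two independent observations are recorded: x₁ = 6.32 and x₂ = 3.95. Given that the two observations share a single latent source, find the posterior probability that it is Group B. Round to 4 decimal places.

Apply Bayes' rule: the posterior for each component is proportional to its prior times its likelihood at x.
Since both observations come from the same component, the likelihood for component k is f_k(x₁)·f_k(x₂).
  p_A = [0.0229276] × [0.190571] = 0.00436935
  p_B = [0.107999] × [0.00566113] = 0.000611399
Unnormalised posteriors:
  π_A·p_A = 0.45 × 0.00436935 = 0.00196621
  π_B·p_B = 0.55 × 0.000611399 = 0.000336269
Denominator: 0.00196621 + 0.000336269 = 0.00230248
So the posterior for Group B is 0.000336269 / 0.00230248 ≈ 0.1460.

0.1460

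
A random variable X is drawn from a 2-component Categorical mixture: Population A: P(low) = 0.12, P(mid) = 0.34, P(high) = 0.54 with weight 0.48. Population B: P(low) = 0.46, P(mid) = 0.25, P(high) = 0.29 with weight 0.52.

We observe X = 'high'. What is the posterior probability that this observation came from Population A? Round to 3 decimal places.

0.632

The responsibility of component k is π_k f_k(x) divided by Σ_j π_j f_j(x).
Component likelihoods at x = 'high':
  f_A = P(high | comp) = 0.54
  f_B = P(high | comp) = 0.29
Weight by the priors:
  π_A·f_A = 0.48 × 0.54 = 0.2592
  π_B·f_B = 0.52 × 0.29 = 0.1508
Marginal: 0.2592 + 0.1508 = 0.41
P(Population A | x) ≈ 0.632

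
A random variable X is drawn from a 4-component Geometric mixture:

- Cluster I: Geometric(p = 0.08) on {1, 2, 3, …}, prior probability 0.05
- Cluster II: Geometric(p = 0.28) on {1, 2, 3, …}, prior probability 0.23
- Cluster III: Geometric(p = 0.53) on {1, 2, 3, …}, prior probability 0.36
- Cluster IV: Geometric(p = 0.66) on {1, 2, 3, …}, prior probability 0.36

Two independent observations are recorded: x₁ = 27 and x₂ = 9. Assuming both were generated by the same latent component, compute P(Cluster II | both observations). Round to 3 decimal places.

By Bayes' theorem, P(k | x) = π_k f_k(x) / Σ_j π_j f_j(x).
Since both observations come from the same component, the likelihood for component k is f_k(x₁)·f_k(x₂).
  f_I = [0.00915321] × [0.0410575] = 0.000375808
  f_II = [5.46768e-05] × [0.0202217] = 1.10566e-06
  f_III = [1.58059e-09] × [0.001262] = 1.99471e-12
  f_IV = [4.34506e-13] × [0.000117862] = 5.12119e-17
Prior × likelihood for each component:
  π_I·f_I = 0.05 × 0.000375808 = 1.87904e-05
  π_II·f_II = 0.23 × 1.10566e-06 = 2.54301e-07
  π_III·f_III = 0.36 × 1.99471e-12 = 7.18094e-13
  π_IV·f_IV = 0.36 × 5.12119e-17 = 1.84363e-17
Denominator: 1.87904e-05 + 2.54301e-07 + 7.18094e-13 + 1.84363e-17 = 1.90447e-05
Responsibility of Cluster II: 2.54301e-07 / 1.90447e-05 ≈ 0.013

0.013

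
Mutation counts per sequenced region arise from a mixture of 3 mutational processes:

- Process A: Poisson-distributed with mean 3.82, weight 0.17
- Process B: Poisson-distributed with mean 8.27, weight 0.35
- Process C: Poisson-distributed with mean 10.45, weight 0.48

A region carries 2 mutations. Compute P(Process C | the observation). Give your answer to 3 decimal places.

0.024

By Bayes' theorem, P(k | x) = w_k f_k(x) / Σ_j w_j f_j(x).
Evaluate each component's likelihood at the observed value:
  L_A = 0.15999
  L_B = 0.00875721
  L_C = 0.00158061
Prior × likelihood for each component:
  w_A·L_A = 0.17 × 0.15999 = 0.0271982
  w_B·L_B = 0.35 × 0.00875721 = 0.00306502
  w_C·L_C = 0.48 × 0.00158061 = 0.000758694
Sum: 0.0271982 + 0.00306502 + 0.000758694 = 0.031022
Responsibility of Process C: 0.000758694 / 0.031022 ≈ 0.024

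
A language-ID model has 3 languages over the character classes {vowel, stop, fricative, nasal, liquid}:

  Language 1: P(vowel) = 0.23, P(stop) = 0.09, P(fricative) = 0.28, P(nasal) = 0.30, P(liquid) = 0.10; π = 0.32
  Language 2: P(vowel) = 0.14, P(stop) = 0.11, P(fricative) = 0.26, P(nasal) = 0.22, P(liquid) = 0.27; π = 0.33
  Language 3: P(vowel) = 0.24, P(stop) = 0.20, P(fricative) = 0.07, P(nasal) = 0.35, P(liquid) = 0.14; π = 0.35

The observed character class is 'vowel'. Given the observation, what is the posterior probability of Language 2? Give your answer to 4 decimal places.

P(component k | x) = w_k·f_k(x) / marginal(x), where marginal(x) = Σ_j w_j·f_j(x).
Categorical probabilities:
  p_1 = P(vowel | comp) = 0.23
  p_2 = P(vowel | comp) = 0.14
  p_3 = P(vowel | comp) = 0.24
Multiply by the mixture weights:
  w_1·p_1 = 0.32 × 0.23 = 0.0736
  w_2·p_2 = 0.33 × 0.14 = 0.0462
  w_3·p_3 = 0.35 × 0.24 = 0.084
Denominator: 0.0736 + 0.0462 + 0.084 = 0.2038
Responsibility of Language 2: 0.0462 / 0.2038 ≈ 0.2267

0.2267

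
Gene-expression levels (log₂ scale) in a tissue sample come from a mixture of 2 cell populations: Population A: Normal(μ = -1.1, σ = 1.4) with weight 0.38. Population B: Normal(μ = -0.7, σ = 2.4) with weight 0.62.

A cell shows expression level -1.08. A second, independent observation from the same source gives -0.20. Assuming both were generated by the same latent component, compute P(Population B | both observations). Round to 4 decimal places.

0.3975

Apply Bayes' rule: the posterior for each component is proportional to its prior times its likelihood at x.
Since both observations come from the same component, the likelihood for component k is f_k(x₁)·f_k(x₂).
  L_A = [0.28493] × [0.231762] = 0.0660359
  L_B = [0.164155] × [0.162657] = 0.0267011
Prior × likelihood for each component:
  π_A·L_A = 0.38 × 0.0660359 = 0.0250937
  π_B·L_B = 0.62 × 0.0267011 = 0.0165547
Evidence: 0.0250937 + 0.0165547 = 0.0416483
P(Population B | data) ≈ 0.3975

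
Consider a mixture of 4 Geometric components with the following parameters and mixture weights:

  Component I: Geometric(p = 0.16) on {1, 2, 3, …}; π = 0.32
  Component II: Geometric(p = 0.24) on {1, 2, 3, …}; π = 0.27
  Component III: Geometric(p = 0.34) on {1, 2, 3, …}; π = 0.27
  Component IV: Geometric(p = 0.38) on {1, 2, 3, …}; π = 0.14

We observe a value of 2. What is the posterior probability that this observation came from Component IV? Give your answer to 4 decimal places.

The responsibility of component k is P(Z=k) f_k(x) divided by Σ_j P(Z=j) f_j(x).
Geometric probabilities:
  p_I = 0.1344
  p_II = 0.1824
  p_III = 0.2244
  p_IV = 0.2356
Multiply by the mixture weights:
  P(Z=I)·p_I = 0.32 × 0.1344 = 0.043008
  P(Z=II)·p_II = 0.27 × 0.1824 = 0.049248
  P(Z=III)·p_III = 0.27 × 0.2244 = 0.060588
  P(Z=IV)·p_IV = 0.14 × 0.2356 = 0.032984
Evidence: 0.043008 + 0.049248 + 0.060588 + 0.032984 = 0.185828
P(Component IV | 2) = 0.032984 / 0.185828 ≈ 0.1775

0.1775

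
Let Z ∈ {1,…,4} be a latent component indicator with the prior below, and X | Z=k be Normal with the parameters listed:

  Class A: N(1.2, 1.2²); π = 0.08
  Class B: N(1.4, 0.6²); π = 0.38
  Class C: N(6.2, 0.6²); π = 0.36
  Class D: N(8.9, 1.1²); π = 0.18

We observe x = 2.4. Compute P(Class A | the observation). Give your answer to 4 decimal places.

0.2039

P(component k | x) = P(Z=k)·f_k(x) / marginal(x), where marginal(x) = Σ_j P(Z=j)·f_j(x).
Normal densities:
  L_A = (1/(1.2·√(2π)))·exp(−(2.4−1.2)²/(2·1.2²)) = 0.332452·exp(-0.50000) = 0.201642
  L_B = (1/(0.6·√(2π)))·exp(−(2.4−1.4)²/(2·0.6²)) = 0.664904·exp(-1.38889) = 0.165795
  L_C = (1/(0.6·√(2π)))·exp(−(2.4−6.2)²/(2·0.6²)) = 0.664904·exp(-20.05556) = 1.29641e-09
  L_D = (1/(1.1·√(2π)))·exp(−(2.4−8.9)²/(2·1.1²)) = 0.362675·exp(-17.45868) = 9.49096e-09
Unnormalised posteriors:
  P(Z=A)·L_A = 0.08 × 0.201642 = 0.0161314
  P(Z=B)·L_B = 0.38 × 0.165795 = 0.0630022
  P(Z=C)·L_C = 0.36 × 1.29641e-09 = 4.66707e-10
  P(Z=D)·L_D = 0.18 × 9.49096e-09 = 1.70837e-09
Marginal: 0.0161314 + 0.0630022 + 4.66707e-10 + 1.70837e-09 = 0.0791336
P(Class A | 2.4) = 0.0161314 / 0.0791336 ≈ 0.2039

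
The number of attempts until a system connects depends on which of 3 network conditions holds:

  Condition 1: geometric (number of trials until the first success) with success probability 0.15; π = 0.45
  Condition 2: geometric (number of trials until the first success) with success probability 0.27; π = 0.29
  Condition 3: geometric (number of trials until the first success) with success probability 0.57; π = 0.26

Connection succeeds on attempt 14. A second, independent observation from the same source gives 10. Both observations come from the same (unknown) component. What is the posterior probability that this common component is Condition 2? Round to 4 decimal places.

Apply Bayes' rule: the posterior for each component is proportional to its prior times its likelihood at x.
Since both observations come from the same component, the likelihood for component k is f_k(x₁)·f_k(x₂).
  L_1 = [0.15·(1−0.15)^13 = 0.15·0.120905 = 0.0181358] × [0.0347425] = 0.000630085
  L_2 = [0.27·(1−0.27)^13 = 0.27·0.0167185 = 0.00451399] × [0.0158953] = 7.17514e-05
  L_3 = [0.57·(1−0.57)^13 = 0.57·1.71826e-05 = 9.79411e-06] × [0.000286478] = 2.80579e-09
Weight by the priors:
  π_1·L_1 = 0.45 × 0.000630085 = 0.000283538
  π_2·L_2 = 0.29 × 7.17514e-05 = 2.08079e-05
  π_3·L_3 = 0.26 × 2.80579e-09 = 7.29506e-10
Evidence: 0.000283538 + 2.08079e-05 + 7.29506e-10 = 0.000304347
P(Condition 2 | x₁, x₂) ≈ 0.0684

0.0684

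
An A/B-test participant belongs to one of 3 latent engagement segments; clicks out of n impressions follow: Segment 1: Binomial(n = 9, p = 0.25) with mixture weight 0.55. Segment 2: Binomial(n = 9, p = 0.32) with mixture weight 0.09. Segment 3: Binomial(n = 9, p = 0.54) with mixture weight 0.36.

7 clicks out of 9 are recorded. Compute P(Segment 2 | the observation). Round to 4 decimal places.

0.0136

Apply Bayes' rule: the posterior for each component is proportional to its prior times its likelihood at x.
Evaluate each component's likelihood at the observed value:
  p_1 = 0.00123596
  p_2 = 0.00571966
  p_3 = 0.101994
Prior × likelihood for each component:
  w_1·p_1 = 0.55 × 0.00123596 = 0.000679779
  w_2·p_2 = 0.09 × 0.00571966 = 0.000514769
  w_3·p_3 = 0.36 × 0.101994 = 0.0367178
Normaliser: 0.000679779 + 0.000514769 + 0.0367178 = 0.0379124
Responsibility of Segment 2: 0.000514769 / 0.0379124 ≈ 0.0136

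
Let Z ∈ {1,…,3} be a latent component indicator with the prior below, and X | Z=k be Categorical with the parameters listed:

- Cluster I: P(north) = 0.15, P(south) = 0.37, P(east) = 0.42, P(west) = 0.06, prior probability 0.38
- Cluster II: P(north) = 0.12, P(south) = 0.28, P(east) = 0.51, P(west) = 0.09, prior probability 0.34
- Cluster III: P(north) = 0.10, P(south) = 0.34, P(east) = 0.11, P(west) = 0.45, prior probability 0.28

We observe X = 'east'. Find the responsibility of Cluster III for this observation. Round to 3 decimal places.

0.085

P(component k | x) = π_k·f_k(x) / marginal(x), where marginal(x) = Σ_j π_j·f_j(x).
Categorical probabilities:
  L_I = P(east | comp) = 0.42
  L_II = P(east | comp) = 0.51
  L_III = P(east | comp) = 0.11
Prior × likelihood for each component:
  π_I·L_I = 0.38 × 0.42 = 0.1596
  π_II·L_II = 0.34 × 0.51 = 0.1734
  π_III·L_III = 0.28 × 0.11 = 0.0308
Evidence: 0.1596 + 0.1734 + 0.0308 = 0.3638
So the posterior for Cluster III is 0.0308 / 0.3638 ≈ 0.085.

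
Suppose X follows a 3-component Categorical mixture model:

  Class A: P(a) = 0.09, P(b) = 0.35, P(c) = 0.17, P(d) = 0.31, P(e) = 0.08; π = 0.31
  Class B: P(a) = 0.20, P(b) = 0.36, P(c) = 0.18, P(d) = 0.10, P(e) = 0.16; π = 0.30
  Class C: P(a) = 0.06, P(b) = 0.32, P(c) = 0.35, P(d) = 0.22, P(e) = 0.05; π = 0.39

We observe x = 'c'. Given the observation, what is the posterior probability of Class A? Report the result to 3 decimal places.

0.217

Posterior ∝ prior × likelihood, so P(k | x) ∝ P(Z=k) f_k(x); normalise over all components.
Categorical probabilities:
  f_A = P(c | comp) = 0.17
  f_B = P(c | comp) = 0.18
  f_C = P(c | comp) = 0.35
Multiply by the mixture weights:
  P(Z=A)·f_A = 0.31 × 0.17 = 0.0527
  P(Z=B)·f_B = 0.30 × 0.18 = 0.054
  P(Z=C)·f_C = 0.39 × 0.35 = 0.1365
Evidence: 0.0527 + 0.054 + 0.1365 = 0.2432
Responsibility of Class A: 0.0527 / 0.2432 ≈ 0.217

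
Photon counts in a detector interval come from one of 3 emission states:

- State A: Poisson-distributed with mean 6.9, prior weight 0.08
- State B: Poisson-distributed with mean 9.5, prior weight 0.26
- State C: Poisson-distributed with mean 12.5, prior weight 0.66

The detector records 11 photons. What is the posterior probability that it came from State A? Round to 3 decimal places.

0.033

P(component k | x) = w_k·f_k(x) / marginal(x), where marginal(x) = Σ_j w_j·f_j(x).
Evaluate each component's likelihood at the observed value:
  L_A = 0.042614
  L_B = 0.106661
  L_C = 0.108686
Prior × likelihood for each component:
  w_A·L_A = 0.08 × 0.042614 = 0.00340912
  w_B·L_B = 0.26 × 0.106661 = 0.0277319
  w_C·L_C = 0.66 × 0.108686 = 0.0717327
Normaliser: 0.00340912 + 0.0277319 + 0.0717327 = 0.102874
P(State A | 11 photons) ≈ 0.033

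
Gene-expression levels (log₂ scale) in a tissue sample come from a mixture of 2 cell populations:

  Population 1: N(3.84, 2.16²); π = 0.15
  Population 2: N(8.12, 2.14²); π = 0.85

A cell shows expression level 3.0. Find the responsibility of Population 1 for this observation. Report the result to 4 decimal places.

P(component k | x) = P(Z=k)·f_k(x) / marginal(x), where marginal(x) = Σ_j P(Z=j)·f_j(x).
Evaluate each component's likelihood at the observed value:
  L_1 = 0.171244
  L_2 = 0.0106539
Unnormalised posteriors:
  P(Z=1)·L_1 = 0.15 × 0.171244 = 0.0256866
  P(Z=2)·L_2 = 0.85 × 0.0106539 = 0.00905582
Marginal: 0.0256866 + 0.00905582 = 0.0347425
P(Population 1 | x) ≈ 0.7393

0.7393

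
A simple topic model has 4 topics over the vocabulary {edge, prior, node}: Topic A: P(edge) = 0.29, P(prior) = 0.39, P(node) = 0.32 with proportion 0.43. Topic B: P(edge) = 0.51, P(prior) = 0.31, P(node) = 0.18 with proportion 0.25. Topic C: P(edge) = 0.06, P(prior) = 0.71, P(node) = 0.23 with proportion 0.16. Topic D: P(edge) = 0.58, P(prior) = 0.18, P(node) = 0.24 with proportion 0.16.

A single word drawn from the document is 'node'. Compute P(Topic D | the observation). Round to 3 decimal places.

Apply Bayes' rule: the posterior for each component is proportional to its prior times its likelihood at x.
Component likelihoods at x = 'node':
  p_A = 0.32
  p_B = 0.18
  p_C = 0.23
  p_D = 0.24
Unnormalised posteriors:
  π_A·p_A = 0.43 × 0.32 = 0.1376
  π_B·p_B = 0.25 × 0.18 = 0.045
  π_C·p_C = 0.16 × 0.23 = 0.0368
  π_D·p_D = 0.16 × 0.24 = 0.0384
Denominator: 0.1376 + 0.045 + 0.0368 + 0.0384 = 0.2578
P(Topic D | 'node') = 0.0384 / 0.2578 ≈ 0.149

0.149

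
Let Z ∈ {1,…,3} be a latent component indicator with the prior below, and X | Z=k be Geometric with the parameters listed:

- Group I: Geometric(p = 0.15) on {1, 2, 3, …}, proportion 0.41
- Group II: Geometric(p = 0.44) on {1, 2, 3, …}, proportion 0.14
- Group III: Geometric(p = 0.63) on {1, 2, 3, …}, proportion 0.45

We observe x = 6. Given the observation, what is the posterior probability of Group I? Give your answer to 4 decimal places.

0.8359

By Bayes' theorem, P(k | x) = P(Z=k) f_k(x) / Σ_j P(Z=j) f_j(x).
Component likelihoods at x = 6:
  p_I = 0.15·(1−0.15)^5 = 0.15·0.443705 = 0.0665558
  p_II = 0.44·(1−0.44)^5 = 0.44·0.0550732 = 0.0242322
  p_III = 0.63·(1−0.63)^5 = 0.63·0.0069344 = 0.00436867
Unnormalised posteriors:
  P(Z=I)·p_I = 0.41 × 0.0665558 = 0.0272879
  P(Z=II)·p_II = 0.14 × 0.0242322 = 0.00339251
  P(Z=III)·p_III = 0.45 × 0.00436867 = 0.0019659
Normaliser: 0.0272879 + 0.00339251 + 0.0019659 = 0.0326463
P(Group I | data) ≈ 0.8359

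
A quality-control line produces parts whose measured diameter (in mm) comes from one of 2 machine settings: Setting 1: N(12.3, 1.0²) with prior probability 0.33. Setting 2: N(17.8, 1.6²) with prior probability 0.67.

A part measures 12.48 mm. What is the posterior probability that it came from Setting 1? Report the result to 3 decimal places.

Posterior ∝ prior × likelihood, so P(k | x) ∝ π_k f_k(x); normalise over all components.
Evaluate each component's likelihood at the observed value:
  p_1 = 0.392531
  p_2 = 0.000991041
Prior × likelihood for each component:
  π_1·p_1 = 0.33 × 0.392531 = 0.129535
  π_2·p_2 = 0.67 × 0.000991041 = 0.000663997
Evidence: 0.129535 + 0.000663997 = 0.130199
P(Setting 1 | the observation) = 0.129535 / 0.130199 ≈ 0.995

0.995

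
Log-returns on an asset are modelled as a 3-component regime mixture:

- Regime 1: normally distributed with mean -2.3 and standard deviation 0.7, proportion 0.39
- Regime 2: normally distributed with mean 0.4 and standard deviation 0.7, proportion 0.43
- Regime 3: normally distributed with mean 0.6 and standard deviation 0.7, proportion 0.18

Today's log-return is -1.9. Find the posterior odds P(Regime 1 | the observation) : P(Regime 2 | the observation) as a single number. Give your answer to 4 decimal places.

170.2138

The posterior odds equal the prior odds times the likelihood ratio: (w_i/w_j)·(f_i(x)/f_j(x)).
Evaluate each component's likelihood at the observed value:
  f_1 = (1/(0.7·√(2π)))·exp(−(-1.9−-2.3)²/(2·0.7²)) = 0.569918·exp(-0.16327) = 0.484068
  f_2 = (1/(0.7·√(2π)))·exp(−(-1.9−0.4)²/(2·0.7²)) = 0.569918·exp(-5.39796) = 0.00257934
  f_3 = (1/(0.7·√(2π)))·exp(−(-1.9−0.6)²/(2·0.7²)) = 0.569918·exp(-6.37755) = 0.000968449
Posterior odds = (w_1·f_1) / (w_2·f_2) = (0.39·0.484068) / (0.43·0.00257934) = 0.188787 / 0.00110912 ≈ 170.2138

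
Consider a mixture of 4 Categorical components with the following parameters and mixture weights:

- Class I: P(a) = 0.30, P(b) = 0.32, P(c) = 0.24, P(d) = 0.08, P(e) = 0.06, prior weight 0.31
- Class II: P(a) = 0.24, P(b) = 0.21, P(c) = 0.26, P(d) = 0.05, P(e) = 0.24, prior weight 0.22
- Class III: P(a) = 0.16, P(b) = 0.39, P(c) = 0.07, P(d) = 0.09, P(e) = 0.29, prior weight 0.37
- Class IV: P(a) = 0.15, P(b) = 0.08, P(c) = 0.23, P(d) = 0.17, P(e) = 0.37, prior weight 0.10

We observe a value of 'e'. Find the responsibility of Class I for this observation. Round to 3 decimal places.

Posterior ∝ prior × likelihood, so P(k | x) ∝ π_k f_k(x); normalise over all components.
Component likelihoods at x = 'e':
  f_I = 0.06
  f_II = 0.24
  f_III = 0.29
  f_IV = 0.37
Prior × likelihood for each component:
  π_I·f_I = 0.31 × 0.06 = 0.0186
  π_II·f_II = 0.22 × 0.24 = 0.0528
  π_III·f_III = 0.37 × 0.29 = 0.1073
  π_IV·f_IV = 0.10 × 0.37 = 0.037
Sum: 0.0186 + 0.0528 + 0.1073 + 0.037 = 0.2157
P(Class I | 'e') ≈ 0.086

0.086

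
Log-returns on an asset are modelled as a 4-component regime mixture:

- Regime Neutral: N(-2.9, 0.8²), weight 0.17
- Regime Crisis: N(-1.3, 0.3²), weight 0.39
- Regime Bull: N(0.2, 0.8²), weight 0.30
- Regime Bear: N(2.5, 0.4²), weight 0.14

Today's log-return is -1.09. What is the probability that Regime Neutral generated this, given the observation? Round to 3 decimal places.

0.014

Apply Bayes' rule: the posterior for each component is proportional to its prior times its likelihood at x.
Normal densities:
  f_Neutral = 0.0385712
  f_Crisis = 1.04085
  f_Bull = 0.135895
  f_Bear = 3.21739e-18
Multiply by the mixture weights:
  P(Z=Neutral)·f_Neutral = 0.17 × 0.0385712 = 0.00655711
  P(Z=Crisis)·f_Crisis = 0.39 × 1.04085 = 0.40593
  P(Z=Bull)·f_Bull = 0.30 × 0.135895 = 0.0407685
  P(Z=Bear)·f_Bear = 0.14 × 3.21739e-18 = 4.50435e-19
Evidence: 0.00655711 + 0.40593 + 0.0407685 + 4.50435e-19 = 0.453256
P(Regime Neutral | x) ≈ 0.014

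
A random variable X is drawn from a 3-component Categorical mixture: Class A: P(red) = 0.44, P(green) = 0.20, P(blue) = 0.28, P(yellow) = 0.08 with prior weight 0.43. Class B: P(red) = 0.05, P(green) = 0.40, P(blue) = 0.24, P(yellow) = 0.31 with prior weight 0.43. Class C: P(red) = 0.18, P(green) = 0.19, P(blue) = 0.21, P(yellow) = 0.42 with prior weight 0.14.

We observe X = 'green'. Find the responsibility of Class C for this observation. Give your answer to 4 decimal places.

0.0935

Apply Bayes' rule: the posterior for each component is proportional to its prior times its likelihood at x.
Component likelihoods at x = 'green':
  f_A = P(green | comp) = 0.20
  f_B = P(green | comp) = 0.40
  f_C = P(green | comp) = 0.19
Weight by the priors:
  w_A·f_A = 0.43 × 0.2 = 0.086
  w_B·f_B = 0.43 × 0.4 = 0.172
  w_C·f_C = 0.14 × 0.19 = 0.0266
Normaliser: 0.086 + 0.172 + 0.0266 = 0.2846
So the posterior for Class C is 0.0266 / 0.2846 ≈ 0.0935.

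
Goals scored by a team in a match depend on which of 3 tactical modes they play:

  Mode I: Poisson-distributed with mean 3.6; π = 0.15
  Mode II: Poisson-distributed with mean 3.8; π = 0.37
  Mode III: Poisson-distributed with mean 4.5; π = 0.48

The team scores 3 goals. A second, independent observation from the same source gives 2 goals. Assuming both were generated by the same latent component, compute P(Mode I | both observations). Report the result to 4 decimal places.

Apply Bayes' rule: the posterior for each component is proportional to its prior times its likelihood at x.
Since both observations come from the same component, the likelihood for component k is f_k(x₁)·f_k(x₂).
  L_I = [e^(−3.6)·3.6^3/3! = 0.212469] × [0.177058] = 0.0376193
  L_II = [e^(−3.8)·3.8^3/3! = 0.204588] × [0.161517] = 0.0330445
  L_III = [e^(−4.5)·4.5^3/3! = 0.168718] × [0.112479] = 0.0189771
Weight by the priors:
  π_I·L_I = 0.15 × 0.0376193 = 0.0056429
  π_II·L_II = 0.37 × 0.0330445 = 0.0122265
  π_III·L_III = 0.48 × 0.0189771 = 0.00910903
Marginal: 0.0056429 + 0.0122265 + 0.00910903 = 0.0269784
P(Mode I | x₁,x₂) = 0.0056429 / 0.0269784 ≈ 0.2092

0.2092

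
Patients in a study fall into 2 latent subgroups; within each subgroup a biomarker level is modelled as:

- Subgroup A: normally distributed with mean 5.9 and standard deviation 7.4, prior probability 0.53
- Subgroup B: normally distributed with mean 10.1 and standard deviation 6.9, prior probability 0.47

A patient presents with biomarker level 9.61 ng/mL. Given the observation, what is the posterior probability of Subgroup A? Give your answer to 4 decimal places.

The responsibility of component k is π_k f_k(x) divided by Σ_j π_j f_j(x).
Evaluate each component's likelihood at the observed value:
  f_A = (1/(7.4·√(2π)))·exp(−(9.61−5.9)²/(2·7.4²)) = 0.053911·exp(-0.12568) = 0.0475442
  f_B = (1/(6.9·√(2π)))·exp(−(9.61−10.1)²/(2·6.9²)) = 0.057818·exp(-0.00252) = 0.0576721
Unnormalised posteriors:
  π_A·f_A = 0.53 × 0.0475442 = 0.0251984
  π_B·f_B = 0.47 × 0.0576721 = 0.0271059
Denominator: 0.0251984 + 0.0271059 = 0.0523043
So the posterior for Subgroup A is 0.0251984 / 0.0523043 ≈ 0.4818.

0.4818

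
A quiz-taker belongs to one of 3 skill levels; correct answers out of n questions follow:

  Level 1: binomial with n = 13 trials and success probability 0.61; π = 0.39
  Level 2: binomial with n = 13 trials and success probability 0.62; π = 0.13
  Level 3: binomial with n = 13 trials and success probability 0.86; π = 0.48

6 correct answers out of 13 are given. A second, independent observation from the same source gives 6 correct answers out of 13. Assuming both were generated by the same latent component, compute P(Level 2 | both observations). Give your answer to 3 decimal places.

0.220

Apply Bayes' rule: the posterior for each component is proportional to its prior times its likelihood at x.
Since both observations come from the same component, the likelihood for component k is f_k(x₁)·f_k(x₂).
  L_1 = [0.121325] × [0.121325] = 0.0147196
  L_2 = [0.11152] × [0.11152] = 0.0124367
  L_3 = [0.00073182] × [0.00073182] = 5.3556e-07
Multiply by the mixture weights:
  P(Z=1)·L_1 = 0.39 × 0.0147196 = 0.00574066
  P(Z=2)·L_2 = 0.13 × 0.0124367 = 0.00161677
  P(Z=3)·L_3 = 0.48 × 5.3556e-07 = 2.57069e-07
Normaliser: 0.00574066 + 0.00161677 + 2.57069e-07 = 0.00735769
Responsibility of Level 2: 0.00161677 / 0.00735769 ≈ 0.220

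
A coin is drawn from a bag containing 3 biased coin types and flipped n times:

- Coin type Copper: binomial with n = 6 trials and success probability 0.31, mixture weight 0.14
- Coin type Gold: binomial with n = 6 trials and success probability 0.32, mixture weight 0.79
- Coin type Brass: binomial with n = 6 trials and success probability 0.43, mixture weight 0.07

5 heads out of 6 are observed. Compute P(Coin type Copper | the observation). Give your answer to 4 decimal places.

By Bayes' theorem, P(k | x) = w_k f_k(x) / Σ_j w_j f_j(x).
Component likelihoods at x = 5 heads out of 6:
  L_Copper = C(6,5)·0.31^5·0.69^1 = 6·0.00286292·0.69 = 0.0118525
  L_Gold = C(6,5)·0.32^5·0.68^1 = 6·0.00335544·0.68 = 0.0136902
  L_Brass = C(6,5)·0.43^5·0.57^1 = 6·0.0147008·0.57 = 0.0502769
Unnormalised posteriors:
  w_Copper·L_Copper = 0.14 × 0.0118525 = 0.00165935
  w_Gold·L_Gold = 0.79 × 0.0136902 = 0.0108153
  w_Brass·L_Brass = 0.07 × 0.0502769 = 0.00351938
Evidence: 0.00165935 + 0.0108153 + 0.00351938 = 0.015994
P(Coin type Copper | 5 heads out of 6) = 0.00165935 / 0.015994 ≈ 0.1037

0.1037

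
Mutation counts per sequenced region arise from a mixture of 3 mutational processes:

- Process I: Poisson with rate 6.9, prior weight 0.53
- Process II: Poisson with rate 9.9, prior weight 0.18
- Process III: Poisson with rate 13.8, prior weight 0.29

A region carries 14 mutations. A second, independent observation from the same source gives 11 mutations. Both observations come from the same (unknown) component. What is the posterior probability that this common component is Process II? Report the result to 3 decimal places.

0.263

The responsibility of component k is π_k f_k(x) divided by Σ_j π_j f_j(x).
Since both observations come from the same component, the likelihood for component k is f_k(x₁)·f_k(x₂).
  f_I = [e^(−6.9)·6.9^14/14! = 0.00640984] × [0.042614] = 0.000273149
  f_II = [e^(−9.9)·9.9^14/14! = 0.0499999] × [0.112542] = 0.00562711
  f_III = [e^(−13.8)·13.8^14/14! = 0.105836] × [0.0879529] = 0.00930862
Weight by the priors:
  π_I·f_I = 0.53 × 0.000273149 = 0.000144769
  π_II·f_II = 0.18 × 0.00562711 = 0.00101288
  π_III·f_III = 0.29 × 0.00930862 = 0.0026995
Evidence: 0.000144769 + 0.00101288 + 0.0026995 = 0.00385715
P(Process II | x₁, x₂) = 0.00101288 / 0.00385715 ≈ 0.263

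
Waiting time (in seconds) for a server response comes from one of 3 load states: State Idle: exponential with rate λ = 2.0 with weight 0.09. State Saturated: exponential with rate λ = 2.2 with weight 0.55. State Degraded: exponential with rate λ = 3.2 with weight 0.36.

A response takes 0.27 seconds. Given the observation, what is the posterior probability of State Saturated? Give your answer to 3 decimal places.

Posterior ∝ prior × likelihood, so P(k | x) ∝ π_k f_k(x); normalise over all components.
Exponential densities:
  L_Idle = 1.1655
  L_Saturated = 1.21465
  L_Degraded = 1.34871
Weight by the priors:
  π_Idle·L_Idle = 0.09 × 1.1655 = 0.104895
  π_Saturated·L_Saturated = 0.55 × 1.21465 = 0.668058
  π_Degraded·L_Degraded = 0.36 × 1.34871 = 0.485537
Denominator: 0.104895 + 0.668058 + 0.485537 = 1.25849
So the posterior for State Saturated is 0.668058 / 1.25849 ≈ 0.531.

0.531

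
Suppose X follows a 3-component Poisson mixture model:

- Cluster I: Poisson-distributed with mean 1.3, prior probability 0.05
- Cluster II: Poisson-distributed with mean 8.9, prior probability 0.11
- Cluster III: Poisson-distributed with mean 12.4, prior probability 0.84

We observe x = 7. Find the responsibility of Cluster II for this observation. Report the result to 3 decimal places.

0.298

P(component k | x) = w_k·f_k(x) / marginal(x), where marginal(x) = Σ_j w_j·f_j(x).
Evaluate each component's likelihood at the observed value:
  f_I = e^(−1.3)·1.3^7/7! = 0.000339305
  f_II = e^(−8.9)·8.9^7/7! = 0.119696
  f_III = e^(−12.4)·12.4^7/7! = 0.0368358
Prior × likelihood for each component:
  w_I·f_I = 0.05 × 0.000339305 = 1.69652e-05
  w_II·f_II = 0.11 × 0.119696 = 0.0131665
  w_III·f_III = 0.84 × 0.0368358 = 0.030942
Marginal: 1.69652e-05 + 0.0131665 + 0.030942 = 0.0441255
P(Cluster II | data) ≈ 0.298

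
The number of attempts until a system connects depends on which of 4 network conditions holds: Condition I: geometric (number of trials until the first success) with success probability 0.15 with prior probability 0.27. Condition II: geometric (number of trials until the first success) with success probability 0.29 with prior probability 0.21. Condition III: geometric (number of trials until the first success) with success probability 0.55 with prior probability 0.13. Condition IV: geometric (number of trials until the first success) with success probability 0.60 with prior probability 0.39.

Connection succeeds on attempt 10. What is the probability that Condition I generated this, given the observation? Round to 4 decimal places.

P(component k | x) = π_k·f_k(x) / marginal(x), where marginal(x) = Σ_j π_j·f_j(x).
Geometric probabilities:
  f_I = 0.15·(1−0.15)^9 = 0.15·0.231617 = 0.0347425
  f_II = 0.29·(1−0.29)^9 = 0.29·0.0458485 = 0.0132961
  f_III = 0.55·(1−0.55)^9 = 0.55·0.000756681 = 0.000416174
  f_IV = 0.60·(1−0.60)^9 = 0.60·0.000262144 = 0.000157286
Unnormalised posteriors:
  π_I·f_I = 0.27 × 0.0347425 = 0.00938049
  π_II·f_II = 0.21 × 0.0132961 = 0.00279217
  π_III·f_III = 0.13 × 0.000416174 = 5.41027e-05
  π_IV·f_IV = 0.39 × 0.000157286 = 6.13417e-05
Denominator: 0.00938049 + 0.00279217 + 5.41027e-05 + 6.13417e-05 = 0.0122881
Responsibility of Condition I: 0.00938049 / 0.0122881 ≈ 0.7634

0.7634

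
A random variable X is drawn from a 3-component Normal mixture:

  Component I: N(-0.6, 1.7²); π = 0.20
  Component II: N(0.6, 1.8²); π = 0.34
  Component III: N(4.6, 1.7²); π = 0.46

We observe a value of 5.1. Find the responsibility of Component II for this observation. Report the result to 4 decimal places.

P(component k | x) = w_k·f_k(x) / marginal(x), where marginal(x) = Σ_j w_j·f_j(x).
Normal densities:
  L_I = 0.00084966
  L_II = 0.00973794
  L_III = 0.224738
Multiply by the mixture weights:
  w_I·L_I = 0.20 × 0.00084966 = 0.000169932
  w_II·L_II = 0.34 × 0.00973794 = 0.0033109
  w_III·L_III = 0.46 × 0.224738 = 0.10338
Normaliser: 0.000169932 + 0.0033109 + 0.10338 = 0.10686
P(Component II | the observation) = 0.0033109 / 0.10686 ≈ 0.0310

0.0310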